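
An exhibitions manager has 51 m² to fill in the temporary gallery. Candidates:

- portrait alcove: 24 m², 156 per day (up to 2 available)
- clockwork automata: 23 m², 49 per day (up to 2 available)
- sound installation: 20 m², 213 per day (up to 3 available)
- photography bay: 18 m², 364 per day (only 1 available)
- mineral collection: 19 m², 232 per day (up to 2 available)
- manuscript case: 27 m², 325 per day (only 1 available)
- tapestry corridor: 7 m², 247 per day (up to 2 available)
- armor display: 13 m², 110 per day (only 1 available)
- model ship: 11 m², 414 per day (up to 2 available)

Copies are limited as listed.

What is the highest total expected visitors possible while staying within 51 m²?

1439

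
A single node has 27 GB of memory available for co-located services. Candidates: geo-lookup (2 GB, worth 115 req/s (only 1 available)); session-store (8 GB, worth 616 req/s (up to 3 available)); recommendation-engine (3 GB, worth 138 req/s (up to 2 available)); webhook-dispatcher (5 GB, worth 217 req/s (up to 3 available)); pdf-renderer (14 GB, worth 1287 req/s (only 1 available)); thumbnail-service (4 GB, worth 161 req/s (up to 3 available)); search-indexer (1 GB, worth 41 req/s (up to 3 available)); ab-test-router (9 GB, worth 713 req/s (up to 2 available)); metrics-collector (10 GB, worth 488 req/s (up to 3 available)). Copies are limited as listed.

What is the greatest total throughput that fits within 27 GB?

2197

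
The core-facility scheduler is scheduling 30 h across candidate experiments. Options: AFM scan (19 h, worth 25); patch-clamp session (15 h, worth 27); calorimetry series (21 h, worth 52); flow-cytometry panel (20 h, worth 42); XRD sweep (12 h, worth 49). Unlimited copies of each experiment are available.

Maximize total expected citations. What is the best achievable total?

2×XRD sweep uses 24 of the 30 h and totals 98.
The spare 6 h is too small for any remaining experiment, and no exchange beats 98.

98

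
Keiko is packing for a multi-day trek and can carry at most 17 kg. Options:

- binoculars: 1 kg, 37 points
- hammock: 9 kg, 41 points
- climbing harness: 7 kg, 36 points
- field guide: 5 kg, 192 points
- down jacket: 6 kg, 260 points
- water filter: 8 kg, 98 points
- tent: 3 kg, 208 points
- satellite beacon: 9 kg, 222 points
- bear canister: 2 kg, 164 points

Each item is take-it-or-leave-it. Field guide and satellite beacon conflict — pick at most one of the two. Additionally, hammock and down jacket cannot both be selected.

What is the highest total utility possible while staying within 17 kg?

861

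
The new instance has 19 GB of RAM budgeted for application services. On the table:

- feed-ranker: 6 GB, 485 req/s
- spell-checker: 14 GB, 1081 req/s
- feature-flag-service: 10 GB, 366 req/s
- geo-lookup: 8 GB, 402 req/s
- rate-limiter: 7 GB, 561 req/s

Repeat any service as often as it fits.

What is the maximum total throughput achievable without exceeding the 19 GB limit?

The ratio heuristic lands on 3×feed-ranker (1455) but leaves 1 GB idle.
Replace feed-ranker with rate-limiter: the trade gains 76 net, giving 1531 at 19 GB.

1531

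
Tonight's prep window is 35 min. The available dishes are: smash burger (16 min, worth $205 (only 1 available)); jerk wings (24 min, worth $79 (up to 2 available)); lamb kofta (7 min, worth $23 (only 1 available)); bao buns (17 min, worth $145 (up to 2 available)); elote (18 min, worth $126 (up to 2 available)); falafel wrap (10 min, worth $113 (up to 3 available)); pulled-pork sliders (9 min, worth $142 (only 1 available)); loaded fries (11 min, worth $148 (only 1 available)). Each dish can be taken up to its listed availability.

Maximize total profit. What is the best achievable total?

460

Density check — pulled-pork sliders 15.78, loaded fries 13.45, smash burger 12.81 are the best per min.
Filling by ratio: falafel wrap + pulled-pork sliders + loaded fries for 403, with 5 min left unused.
Dropping loaded fries frees 11 min; slotting in smash burger (16 min) lifts the total to 460 at 35 min.
Every other selection either busts 35 min or exceeds an availability limit or fails to beat 460.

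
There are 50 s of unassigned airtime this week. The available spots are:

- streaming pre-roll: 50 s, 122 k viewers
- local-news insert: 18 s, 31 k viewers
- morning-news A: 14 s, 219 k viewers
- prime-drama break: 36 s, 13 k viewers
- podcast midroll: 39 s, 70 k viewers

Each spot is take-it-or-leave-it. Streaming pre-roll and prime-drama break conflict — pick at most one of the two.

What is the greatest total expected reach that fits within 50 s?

250

The ratio ordering already packs tightly: local-news insert + morning-news A, 32 s, 250.
Runner-up morning-news A + prime-drama break tops out at 232.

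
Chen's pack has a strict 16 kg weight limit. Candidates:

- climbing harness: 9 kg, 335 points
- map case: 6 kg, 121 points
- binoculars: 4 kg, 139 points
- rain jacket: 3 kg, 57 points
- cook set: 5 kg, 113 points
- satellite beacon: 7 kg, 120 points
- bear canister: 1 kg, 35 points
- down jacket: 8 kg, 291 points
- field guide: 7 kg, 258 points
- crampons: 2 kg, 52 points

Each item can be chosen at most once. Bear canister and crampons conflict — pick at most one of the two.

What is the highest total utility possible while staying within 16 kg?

593

Ranking by ratio (utility/kg): climbing harness 37.22, field guide 36.86, down jacket 36.38.
Taking climbing harness + field guide: 16 kg used, 593 in utility.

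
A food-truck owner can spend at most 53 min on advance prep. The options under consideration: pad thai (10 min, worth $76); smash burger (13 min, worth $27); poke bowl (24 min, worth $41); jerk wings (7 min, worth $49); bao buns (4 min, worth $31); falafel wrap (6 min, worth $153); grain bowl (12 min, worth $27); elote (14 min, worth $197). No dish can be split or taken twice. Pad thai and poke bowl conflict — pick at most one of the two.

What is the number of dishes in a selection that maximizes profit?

6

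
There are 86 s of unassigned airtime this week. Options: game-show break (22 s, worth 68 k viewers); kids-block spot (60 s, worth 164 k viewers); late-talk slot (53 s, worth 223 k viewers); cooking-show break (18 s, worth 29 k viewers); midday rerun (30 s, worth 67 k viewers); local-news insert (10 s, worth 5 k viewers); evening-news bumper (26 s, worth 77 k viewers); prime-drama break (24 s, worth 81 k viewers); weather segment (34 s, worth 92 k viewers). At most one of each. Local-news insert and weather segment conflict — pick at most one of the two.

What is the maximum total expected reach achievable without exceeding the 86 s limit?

304

The ratio ordering already packs tightly: late-talk slot + prime-drama break, 77 s, 304.
The closest alternative, late-talk slot + evening-news bumper, reaches only 300.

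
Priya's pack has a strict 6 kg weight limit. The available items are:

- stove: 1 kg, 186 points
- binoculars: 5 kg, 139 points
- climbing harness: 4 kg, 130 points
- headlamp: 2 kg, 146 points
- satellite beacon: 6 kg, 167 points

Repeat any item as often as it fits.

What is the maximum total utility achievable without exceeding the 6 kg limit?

Ranking by ratio (utility/kg): stove 186.00, headlamp 73.00, climbing harness 32.50, satellite beacon 27.83.
The ratio ordering already packs tightly: 6×stove, 6 kg, 1116.
That's the maximum — no swap from here does better than 1116.

1116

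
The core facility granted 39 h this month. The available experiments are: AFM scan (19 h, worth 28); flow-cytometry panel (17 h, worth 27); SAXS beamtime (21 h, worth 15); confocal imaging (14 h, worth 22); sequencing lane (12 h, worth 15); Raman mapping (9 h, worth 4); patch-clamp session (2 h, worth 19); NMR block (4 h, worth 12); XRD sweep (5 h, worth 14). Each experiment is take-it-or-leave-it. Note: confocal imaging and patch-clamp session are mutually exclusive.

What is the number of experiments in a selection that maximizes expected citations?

5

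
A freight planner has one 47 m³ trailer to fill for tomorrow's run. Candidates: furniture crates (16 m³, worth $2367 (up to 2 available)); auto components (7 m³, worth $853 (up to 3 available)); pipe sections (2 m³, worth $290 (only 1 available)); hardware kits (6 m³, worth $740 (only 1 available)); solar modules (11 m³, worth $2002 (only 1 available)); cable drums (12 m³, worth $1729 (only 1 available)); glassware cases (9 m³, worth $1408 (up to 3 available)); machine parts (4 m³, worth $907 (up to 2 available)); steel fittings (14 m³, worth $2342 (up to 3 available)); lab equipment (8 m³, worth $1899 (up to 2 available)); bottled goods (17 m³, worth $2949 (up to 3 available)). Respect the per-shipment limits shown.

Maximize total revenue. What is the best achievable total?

9362

Greedy by ratio would take pipe sections + solar modules + glassware cases + 2×machine parts + 2×lab equipment: 46 m³ used, total 9312.
The 13 m³ tied up in pipe sections and solar modules is better spent on steel fittings — total rises to 9362 (47 m³).
That's the maximum — no swap from here does better than 9362.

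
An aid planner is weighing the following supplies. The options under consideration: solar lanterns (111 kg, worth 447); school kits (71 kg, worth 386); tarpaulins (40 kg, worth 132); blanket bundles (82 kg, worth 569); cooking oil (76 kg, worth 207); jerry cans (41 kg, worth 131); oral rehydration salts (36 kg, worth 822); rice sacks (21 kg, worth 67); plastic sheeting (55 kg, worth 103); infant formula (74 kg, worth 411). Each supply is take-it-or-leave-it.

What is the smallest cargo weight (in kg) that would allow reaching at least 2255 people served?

284

Look for the lowest-cargo combination reaching 2255.
Taking school kits + blanket bundles + oral rehydration salts + rice sacks + infant formula gives 2255 (≥ 2255) for 284 kg.
Below 284 kg the best achievable stays under 2255.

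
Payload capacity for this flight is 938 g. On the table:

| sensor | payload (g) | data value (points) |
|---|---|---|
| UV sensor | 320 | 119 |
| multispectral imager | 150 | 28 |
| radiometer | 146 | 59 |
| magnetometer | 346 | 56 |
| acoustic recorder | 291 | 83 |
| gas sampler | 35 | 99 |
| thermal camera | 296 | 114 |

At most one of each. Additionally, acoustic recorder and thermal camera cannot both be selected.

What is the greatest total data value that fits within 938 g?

391

Best packing: UV sensor + radiometer + gas sampler + thermal camera — 797 g, 391 total.
The closest alternative, UV sensor + radiometer + acoustic recorder + gas sampler, reaches only 360.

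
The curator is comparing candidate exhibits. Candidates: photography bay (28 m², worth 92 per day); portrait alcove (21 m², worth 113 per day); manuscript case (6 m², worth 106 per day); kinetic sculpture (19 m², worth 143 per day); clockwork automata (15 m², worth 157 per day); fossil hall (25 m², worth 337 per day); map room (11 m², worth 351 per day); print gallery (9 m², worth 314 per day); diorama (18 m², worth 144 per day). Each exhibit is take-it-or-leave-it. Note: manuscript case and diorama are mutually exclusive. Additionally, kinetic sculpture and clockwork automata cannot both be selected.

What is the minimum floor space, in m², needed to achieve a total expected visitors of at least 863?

Minimise m² subject to total expected visitors ≥ 863.
Taking manuscript case + clockwork automata + map room + print gallery gives 928 (≥ 863) for 41 m².
Any bundle with less than 41 m² falls short of 863.

41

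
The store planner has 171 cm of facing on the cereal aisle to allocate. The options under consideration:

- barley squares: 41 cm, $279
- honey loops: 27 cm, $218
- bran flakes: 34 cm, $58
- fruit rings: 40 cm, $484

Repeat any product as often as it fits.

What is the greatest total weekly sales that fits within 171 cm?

Ranking by ratio (weekly sales/cm): fruit rings 12.10, honey loops 8.07, barley squares 6.80, bran flakes 1.71.
Taking 4×fruit rings: 160 cm used, 1936 in weekly sales.

1936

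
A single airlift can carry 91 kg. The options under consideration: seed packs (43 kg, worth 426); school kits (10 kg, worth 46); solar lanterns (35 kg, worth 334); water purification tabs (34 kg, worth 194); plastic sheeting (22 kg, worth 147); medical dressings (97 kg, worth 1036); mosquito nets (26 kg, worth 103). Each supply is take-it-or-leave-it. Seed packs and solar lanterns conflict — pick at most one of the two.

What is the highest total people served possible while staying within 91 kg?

Best packing: seed packs + plastic sheeting + mosquito nets — 91 kg, 676 total.

676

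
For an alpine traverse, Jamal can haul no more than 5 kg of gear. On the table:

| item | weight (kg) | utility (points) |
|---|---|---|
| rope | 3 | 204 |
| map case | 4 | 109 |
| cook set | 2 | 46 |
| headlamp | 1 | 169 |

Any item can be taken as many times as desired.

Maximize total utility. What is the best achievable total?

845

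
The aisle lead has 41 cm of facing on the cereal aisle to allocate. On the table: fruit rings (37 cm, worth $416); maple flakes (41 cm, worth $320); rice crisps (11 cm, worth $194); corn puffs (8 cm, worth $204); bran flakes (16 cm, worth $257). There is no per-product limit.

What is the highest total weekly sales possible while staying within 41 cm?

5×corn puffs uses 40 of the 41 cm and totals 1020.
Nothing else within 41 cm beats 1020.

1020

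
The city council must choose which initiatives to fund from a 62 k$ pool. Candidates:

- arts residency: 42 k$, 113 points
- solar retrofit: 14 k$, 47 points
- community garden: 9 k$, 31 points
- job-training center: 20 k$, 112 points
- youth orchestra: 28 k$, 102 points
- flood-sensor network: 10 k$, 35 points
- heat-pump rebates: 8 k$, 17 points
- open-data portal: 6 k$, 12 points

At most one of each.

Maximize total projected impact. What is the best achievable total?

Filling by ratio: job-training center + youth orchestra + flood-sensor network for 249, with 4 k$ left unused.
The 10 k$ tied up in flood-sensor network is better spent on solar retrofit — total rises to 261 (62 k$).

261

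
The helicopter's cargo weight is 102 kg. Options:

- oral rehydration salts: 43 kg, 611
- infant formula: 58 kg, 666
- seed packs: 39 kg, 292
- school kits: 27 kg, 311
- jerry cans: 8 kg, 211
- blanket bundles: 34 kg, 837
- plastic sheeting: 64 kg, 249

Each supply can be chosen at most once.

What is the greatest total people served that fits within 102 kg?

1714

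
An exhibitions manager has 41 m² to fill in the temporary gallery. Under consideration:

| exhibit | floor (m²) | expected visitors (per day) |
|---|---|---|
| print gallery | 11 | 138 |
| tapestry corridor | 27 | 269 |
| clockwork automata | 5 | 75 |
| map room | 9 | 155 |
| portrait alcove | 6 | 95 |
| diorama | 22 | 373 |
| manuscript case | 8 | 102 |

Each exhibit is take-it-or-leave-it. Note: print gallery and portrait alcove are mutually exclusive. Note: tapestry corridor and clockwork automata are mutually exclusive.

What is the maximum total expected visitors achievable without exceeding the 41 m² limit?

Ranking by ratio (expected visitors/m²): map room 17.22, diorama 16.95, portrait alcove 15.83.
Filling by ratio: map room + portrait alcove + diorama for 623, with 4 m² left unused.
Dropping map room frees 9 m²; slotting in clockwork automata + manuscript case (13 m²) lifts the total to 645 at 41 m².
No other feasible combination exceeds 645.

645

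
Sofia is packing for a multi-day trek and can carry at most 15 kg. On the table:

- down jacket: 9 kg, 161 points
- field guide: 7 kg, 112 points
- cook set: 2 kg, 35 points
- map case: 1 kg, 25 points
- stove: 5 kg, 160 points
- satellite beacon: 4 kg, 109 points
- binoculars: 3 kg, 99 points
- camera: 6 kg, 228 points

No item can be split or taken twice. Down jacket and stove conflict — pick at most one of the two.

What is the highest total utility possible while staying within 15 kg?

Taking map case + stove + binoculars + camera: 15 kg used, 512 in utility.
No other feasible combination exceeds 512.

512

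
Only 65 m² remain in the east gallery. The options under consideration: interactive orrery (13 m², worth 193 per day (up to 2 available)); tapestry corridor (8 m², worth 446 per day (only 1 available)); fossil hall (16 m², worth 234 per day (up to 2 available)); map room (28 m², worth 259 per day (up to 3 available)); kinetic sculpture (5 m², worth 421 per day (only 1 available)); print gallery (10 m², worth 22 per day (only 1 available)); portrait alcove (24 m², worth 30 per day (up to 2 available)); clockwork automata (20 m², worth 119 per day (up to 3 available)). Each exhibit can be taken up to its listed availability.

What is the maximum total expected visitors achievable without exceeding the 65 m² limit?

1528

Taking the top-ratio exhibits first gives 2×interactive orrery + tapestry corridor + fossil hall + kinetic sculpture + print gallery for 1509 (65 m²).
Dropping interactive orrery and print gallery frees 23 m²; slotting in fossil hall (16 m²) lifts the total to 1528 at 58 m².
Nothing else within 65 m² beats 1528.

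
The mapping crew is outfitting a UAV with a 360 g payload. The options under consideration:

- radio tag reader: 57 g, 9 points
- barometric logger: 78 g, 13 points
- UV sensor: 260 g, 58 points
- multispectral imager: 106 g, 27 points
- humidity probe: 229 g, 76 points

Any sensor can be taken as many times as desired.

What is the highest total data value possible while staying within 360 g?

103

Best packing: multispectral imager + humidity probe — 335 g, 103 total.
Every other selection either busts 360 g or fails to beat 103.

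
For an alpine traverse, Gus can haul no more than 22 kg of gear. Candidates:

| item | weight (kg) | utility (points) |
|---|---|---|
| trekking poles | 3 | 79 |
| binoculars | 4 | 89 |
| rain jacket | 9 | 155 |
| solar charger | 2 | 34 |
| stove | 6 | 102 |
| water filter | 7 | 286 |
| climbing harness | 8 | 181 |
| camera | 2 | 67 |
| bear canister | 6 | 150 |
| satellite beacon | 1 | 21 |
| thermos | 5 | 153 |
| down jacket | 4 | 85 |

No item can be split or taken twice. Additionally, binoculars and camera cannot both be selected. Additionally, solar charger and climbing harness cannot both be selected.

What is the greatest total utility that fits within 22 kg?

691

Trekking poles + water filter + camera + satellite beacon + thermos + down jacket uses 22 of the 22 kg and totals 691.
Every other selection either busts 22 kg or breaks a pairing rule or fails to beat 691.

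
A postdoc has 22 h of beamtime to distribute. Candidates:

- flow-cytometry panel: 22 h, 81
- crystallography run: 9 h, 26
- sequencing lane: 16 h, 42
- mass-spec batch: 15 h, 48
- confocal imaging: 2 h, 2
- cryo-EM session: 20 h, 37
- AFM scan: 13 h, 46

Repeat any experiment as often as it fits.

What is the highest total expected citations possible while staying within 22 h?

81

Best packing: flow-cytometry panel — 22 h, 81 total.
That's the maximum — no swap from here does better than 81.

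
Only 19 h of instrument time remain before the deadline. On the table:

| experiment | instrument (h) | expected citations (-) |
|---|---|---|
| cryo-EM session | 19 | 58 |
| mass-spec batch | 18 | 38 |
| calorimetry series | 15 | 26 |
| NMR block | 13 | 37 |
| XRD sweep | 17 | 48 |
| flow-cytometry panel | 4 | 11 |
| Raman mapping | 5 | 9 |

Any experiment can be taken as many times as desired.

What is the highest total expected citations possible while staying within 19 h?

58

Cryo-EM session uses 19 of the 19 h and totals 58.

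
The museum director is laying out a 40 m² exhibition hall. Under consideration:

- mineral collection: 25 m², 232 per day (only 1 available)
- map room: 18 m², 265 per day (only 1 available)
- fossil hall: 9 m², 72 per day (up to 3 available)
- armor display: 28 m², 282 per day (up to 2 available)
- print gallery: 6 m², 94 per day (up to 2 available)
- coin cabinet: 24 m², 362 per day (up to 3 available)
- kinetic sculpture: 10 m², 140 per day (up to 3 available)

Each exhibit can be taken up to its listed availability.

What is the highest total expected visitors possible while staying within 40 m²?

Ranking by ratio (expected visitors/m²): print gallery 15.67, coin cabinet 15.08, map room 14.72.
Filling by ratio: 2×print gallery + coin cabinet for 550, with 4 m² left unused.
Dropping print gallery frees 6 m²; slotting in kinetic sculpture (10 m²) lifts the total to 596 at 40 m².
Every other selection either busts 40 m² or exceeds an availability limit or fails to beat 596.

596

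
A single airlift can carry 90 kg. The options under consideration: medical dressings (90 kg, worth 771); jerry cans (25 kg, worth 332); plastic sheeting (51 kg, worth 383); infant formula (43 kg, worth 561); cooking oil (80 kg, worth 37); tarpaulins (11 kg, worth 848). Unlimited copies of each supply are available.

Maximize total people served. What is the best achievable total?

By people served per kg: tarpaulins 77.09, jerry cans 13.28, infant formula 13.05 lead.
The ratio ordering already packs tightly: 8×tarpaulins, 88 kg, 6784.
Every other selection either busts 90 kg or fails to beat 6784.

6784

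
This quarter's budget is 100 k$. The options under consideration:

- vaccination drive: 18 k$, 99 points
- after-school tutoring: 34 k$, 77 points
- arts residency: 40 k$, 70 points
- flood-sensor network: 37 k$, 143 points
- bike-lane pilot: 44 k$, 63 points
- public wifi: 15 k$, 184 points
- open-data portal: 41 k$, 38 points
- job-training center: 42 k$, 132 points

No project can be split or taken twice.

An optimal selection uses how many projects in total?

Best achievable projected impact is 459.
flood-sensor network + public wifi + job-training center hits 459 at 94 k$.
Any selection reaching 459 contains exactly 3 projects.

3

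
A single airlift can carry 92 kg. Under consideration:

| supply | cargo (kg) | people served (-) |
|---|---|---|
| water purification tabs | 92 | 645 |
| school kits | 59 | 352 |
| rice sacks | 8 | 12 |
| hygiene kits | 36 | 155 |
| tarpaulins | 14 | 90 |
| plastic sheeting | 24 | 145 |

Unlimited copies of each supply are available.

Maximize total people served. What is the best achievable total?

645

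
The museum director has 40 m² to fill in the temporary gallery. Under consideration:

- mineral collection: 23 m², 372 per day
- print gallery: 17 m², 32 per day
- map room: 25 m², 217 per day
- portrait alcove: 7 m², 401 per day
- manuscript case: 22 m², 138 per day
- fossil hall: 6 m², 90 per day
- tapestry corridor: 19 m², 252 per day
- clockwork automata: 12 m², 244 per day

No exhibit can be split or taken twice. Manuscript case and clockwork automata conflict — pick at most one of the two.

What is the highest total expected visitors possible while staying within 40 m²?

897

Taking the top-ratio exhibits first gives portrait alcove + fossil hall + clockwork automata for 735 (25 m²).
The 6 m² tied up in fossil hall is better spent on tapestry corridor — total rises to 897 (38 m²).
Next best is mineral collection + portrait alcove + fossil hall at 863 (36 m²) — short by 34.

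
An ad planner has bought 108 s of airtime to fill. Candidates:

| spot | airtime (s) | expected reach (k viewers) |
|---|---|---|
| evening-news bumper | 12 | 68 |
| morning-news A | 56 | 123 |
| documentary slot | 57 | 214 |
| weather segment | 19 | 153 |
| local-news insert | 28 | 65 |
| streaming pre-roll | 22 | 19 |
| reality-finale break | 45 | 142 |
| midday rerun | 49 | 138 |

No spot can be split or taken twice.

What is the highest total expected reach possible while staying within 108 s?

The ratio ordering already packs tightly: evening-news bumper + documentary slot + weather segment, 88 s, 435.
Next best is documentary slot + weather segment + local-news insert at 432 (104 s) — short by 3.

435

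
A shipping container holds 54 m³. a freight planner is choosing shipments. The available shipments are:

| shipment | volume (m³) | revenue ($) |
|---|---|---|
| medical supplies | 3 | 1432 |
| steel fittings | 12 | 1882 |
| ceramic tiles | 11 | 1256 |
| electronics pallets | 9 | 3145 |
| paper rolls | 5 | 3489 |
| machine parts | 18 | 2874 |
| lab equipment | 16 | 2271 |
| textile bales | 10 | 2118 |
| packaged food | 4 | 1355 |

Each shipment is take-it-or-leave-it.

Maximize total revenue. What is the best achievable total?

Taking the top-ratio shipments first gives medical supplies + electronics pallets + paper rolls + machine parts + textile bales + packaged food for 14413 (49 m³).
Replace machine parts with steel fittings + ceramic tiles: the trade gains 264 net, giving 14677 at 54 m³.
Nothing else within 54 m³ beats 14677.

14677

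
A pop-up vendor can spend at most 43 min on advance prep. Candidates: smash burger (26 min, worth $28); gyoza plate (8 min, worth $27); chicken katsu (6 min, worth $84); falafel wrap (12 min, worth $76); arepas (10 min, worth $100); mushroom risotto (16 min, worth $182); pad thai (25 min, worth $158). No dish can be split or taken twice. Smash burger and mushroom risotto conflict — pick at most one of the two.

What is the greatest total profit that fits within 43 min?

Taking gyoza plate + chicken katsu + arepas + mushroom risotto: 40 min used, 393 in profit.

393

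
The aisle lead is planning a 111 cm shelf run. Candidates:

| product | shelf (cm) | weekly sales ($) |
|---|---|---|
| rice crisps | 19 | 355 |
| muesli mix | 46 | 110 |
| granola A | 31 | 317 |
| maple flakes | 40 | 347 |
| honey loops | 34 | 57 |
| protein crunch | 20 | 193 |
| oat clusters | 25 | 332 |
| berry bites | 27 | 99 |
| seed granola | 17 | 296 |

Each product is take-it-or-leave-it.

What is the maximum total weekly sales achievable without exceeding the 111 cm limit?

A density-first pass picks rice crisps + granola A + oat clusters + seed granola — 1300 at 92 cm.
Replace granola A with maple flakes: the trade gains 30 net, giving 1330 at 101 cm.
The closest alternative, rice crisps + granola A + maple flakes + seed granola, reaches only 1315.

1330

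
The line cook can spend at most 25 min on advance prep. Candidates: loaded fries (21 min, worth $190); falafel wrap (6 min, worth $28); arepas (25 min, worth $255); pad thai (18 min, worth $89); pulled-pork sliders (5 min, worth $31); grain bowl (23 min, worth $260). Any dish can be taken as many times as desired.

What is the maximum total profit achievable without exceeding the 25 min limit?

Density check — grain bowl 11.30, arepas 10.20, loaded fries 9.05, pulled-pork sliders 6.20 are the best per min.
The ratio ordering already packs tightly: grain bowl, 23 min, 260.
No other feasible combination exceeds 260.

260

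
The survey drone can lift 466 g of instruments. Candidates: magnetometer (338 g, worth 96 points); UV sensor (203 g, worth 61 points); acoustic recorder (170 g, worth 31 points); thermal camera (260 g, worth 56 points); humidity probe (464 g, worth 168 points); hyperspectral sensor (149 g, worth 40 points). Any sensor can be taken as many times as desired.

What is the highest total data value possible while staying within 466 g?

Humidity probe uses 464 of the 466 g and totals 168.

168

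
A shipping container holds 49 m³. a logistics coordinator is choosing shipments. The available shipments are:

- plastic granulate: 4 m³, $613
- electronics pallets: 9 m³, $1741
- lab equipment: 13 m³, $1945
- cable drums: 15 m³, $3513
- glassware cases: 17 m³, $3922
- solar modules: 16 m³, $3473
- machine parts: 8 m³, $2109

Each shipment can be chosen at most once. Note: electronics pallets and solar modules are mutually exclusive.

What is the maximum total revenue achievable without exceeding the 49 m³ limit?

11285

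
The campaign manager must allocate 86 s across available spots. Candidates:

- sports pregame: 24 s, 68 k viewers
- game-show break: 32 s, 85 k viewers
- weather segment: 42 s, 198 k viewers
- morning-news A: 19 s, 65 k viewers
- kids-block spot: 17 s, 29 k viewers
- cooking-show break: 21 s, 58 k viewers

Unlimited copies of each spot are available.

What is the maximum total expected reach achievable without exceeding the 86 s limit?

396

2×weather segment uses 84 of the 86 s and totals 396.
Every other selection either busts 86 s or fails to beat 396.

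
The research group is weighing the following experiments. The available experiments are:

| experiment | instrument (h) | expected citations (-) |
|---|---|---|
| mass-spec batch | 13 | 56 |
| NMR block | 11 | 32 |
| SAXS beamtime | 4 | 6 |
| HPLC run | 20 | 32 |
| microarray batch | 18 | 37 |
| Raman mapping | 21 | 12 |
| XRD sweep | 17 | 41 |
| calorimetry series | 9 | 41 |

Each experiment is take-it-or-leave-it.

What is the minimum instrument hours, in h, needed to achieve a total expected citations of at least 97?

Minimise h subject to total expected citations ≥ 97.
mass-spec batch + calorimetry series: 97 expected citations at 22 h.
Any bundle with less than 22 h falls short of 97.

22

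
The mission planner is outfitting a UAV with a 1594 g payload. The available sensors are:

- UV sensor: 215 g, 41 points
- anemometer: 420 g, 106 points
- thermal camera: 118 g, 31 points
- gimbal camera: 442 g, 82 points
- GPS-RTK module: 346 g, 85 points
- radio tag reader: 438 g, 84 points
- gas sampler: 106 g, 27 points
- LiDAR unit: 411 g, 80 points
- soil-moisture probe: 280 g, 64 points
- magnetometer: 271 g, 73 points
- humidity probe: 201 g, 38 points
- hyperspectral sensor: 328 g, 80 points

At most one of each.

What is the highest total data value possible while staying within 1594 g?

Best packing: anemometer + thermal camera + GPS-RTK module + gas sampler + magnetometer + hyperspectral sensor — 1589 g, 402 total.

402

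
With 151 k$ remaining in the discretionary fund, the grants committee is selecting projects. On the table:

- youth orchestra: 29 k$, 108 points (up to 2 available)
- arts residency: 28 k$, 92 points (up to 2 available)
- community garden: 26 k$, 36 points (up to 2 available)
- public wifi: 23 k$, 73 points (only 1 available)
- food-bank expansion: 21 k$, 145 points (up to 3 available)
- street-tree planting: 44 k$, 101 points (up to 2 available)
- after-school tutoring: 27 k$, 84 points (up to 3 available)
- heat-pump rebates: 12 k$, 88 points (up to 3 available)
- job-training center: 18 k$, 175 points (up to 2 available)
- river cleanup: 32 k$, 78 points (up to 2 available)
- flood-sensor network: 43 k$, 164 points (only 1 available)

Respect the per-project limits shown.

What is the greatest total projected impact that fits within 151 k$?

1053

The ratio heuristic lands on 3×food-bank expansion + 3×heat-pump rebates + 2×job-training center (1049) but leaves 16 k$ idle.
Replace heat-pump rebates with arts residency: the trade gains 4 net, giving 1053 at 151 k$.
Every other selection either busts 151 k$ or exceeds an availability limit or fails to beat 1053.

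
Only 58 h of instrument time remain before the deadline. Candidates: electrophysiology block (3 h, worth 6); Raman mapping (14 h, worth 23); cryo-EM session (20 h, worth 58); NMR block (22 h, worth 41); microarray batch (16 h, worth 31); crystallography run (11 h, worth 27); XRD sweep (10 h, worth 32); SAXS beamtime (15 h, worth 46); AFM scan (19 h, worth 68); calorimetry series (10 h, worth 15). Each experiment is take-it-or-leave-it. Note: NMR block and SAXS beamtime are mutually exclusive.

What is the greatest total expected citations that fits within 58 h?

179

The ratio ordering already packs tightly: electrophysiology block + crystallography run + XRD sweep + SAXS beamtime + AFM scan, 58 h, 179.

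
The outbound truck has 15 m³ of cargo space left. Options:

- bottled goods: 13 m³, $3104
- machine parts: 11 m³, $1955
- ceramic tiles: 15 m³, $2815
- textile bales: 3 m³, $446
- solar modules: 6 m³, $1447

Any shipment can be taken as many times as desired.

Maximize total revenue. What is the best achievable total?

Textile bales + 2×solar modules uses 15 of the 15 m³ and totals 3340.

3340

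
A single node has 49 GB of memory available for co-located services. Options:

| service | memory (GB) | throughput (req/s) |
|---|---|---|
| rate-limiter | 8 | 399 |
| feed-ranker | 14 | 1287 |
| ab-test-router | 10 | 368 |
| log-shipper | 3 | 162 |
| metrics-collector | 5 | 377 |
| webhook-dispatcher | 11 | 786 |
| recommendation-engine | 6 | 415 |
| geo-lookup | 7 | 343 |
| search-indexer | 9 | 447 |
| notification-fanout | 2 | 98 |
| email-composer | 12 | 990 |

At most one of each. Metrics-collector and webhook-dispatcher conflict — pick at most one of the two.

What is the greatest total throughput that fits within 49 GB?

Taking feed-ranker + log-shipper + webhook-dispatcher + recommendation-engine + notification-fanout + email-composer: 48 GB used, 3738 in throughput.
Nothing else feasible within 49 GB beats 3738.

3738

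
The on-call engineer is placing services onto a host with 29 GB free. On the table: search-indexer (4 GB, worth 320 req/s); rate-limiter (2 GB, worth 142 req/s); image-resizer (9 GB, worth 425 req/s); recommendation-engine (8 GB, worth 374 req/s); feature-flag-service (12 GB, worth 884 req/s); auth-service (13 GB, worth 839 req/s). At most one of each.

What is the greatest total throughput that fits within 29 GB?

Ranking by ratio (throughput/GB): search-indexer 80.00, feature-flag-service 73.67, rate-limiter 71.00, auth-service 64.54.
Filling by ratio: search-indexer + rate-limiter + image-resizer + feature-flag-service for 1771, with 2 GB left unused.
The 11 GB tied up in rate-limiter and image-resizer is better spent on auth-service — total rises to 2043 (29 GB).
Nothing else within 29 GB beats 2043.

2043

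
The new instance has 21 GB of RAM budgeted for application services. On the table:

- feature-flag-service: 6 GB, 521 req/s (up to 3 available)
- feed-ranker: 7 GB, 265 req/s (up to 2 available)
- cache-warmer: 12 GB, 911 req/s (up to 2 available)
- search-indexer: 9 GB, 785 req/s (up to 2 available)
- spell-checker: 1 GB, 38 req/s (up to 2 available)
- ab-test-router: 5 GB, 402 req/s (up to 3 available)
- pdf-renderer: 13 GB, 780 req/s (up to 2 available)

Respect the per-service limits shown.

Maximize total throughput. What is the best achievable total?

1827

A density-first pass picks 2×search-indexer + 2×spell-checker — 1646 at 20 GB.
Dropping search-indexer and 2×spell-checker frees 11 GB; slotting in 2×feature-flag-service (12 GB) lifts the total to 1827 at 21 GB.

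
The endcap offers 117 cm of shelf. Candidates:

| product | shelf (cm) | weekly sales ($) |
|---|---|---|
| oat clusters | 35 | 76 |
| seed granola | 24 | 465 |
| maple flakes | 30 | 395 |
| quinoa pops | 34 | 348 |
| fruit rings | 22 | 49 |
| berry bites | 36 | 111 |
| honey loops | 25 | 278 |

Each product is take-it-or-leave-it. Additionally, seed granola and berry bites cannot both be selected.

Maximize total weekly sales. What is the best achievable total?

1486

By weekly sales per cm: seed granola 19.38, maple flakes 13.17, honey loops 11.12, quinoa pops 10.24 lead.
Seed granola + maple flakes + quinoa pops + honey loops uses 113 of the 117 cm and totals 1486.
An exhaustive check of the 128 subsets confirms 1486.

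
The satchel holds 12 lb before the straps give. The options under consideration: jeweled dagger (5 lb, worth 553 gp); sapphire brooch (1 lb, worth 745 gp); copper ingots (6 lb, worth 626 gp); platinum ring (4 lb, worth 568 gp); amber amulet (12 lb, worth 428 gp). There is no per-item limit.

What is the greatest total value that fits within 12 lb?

8940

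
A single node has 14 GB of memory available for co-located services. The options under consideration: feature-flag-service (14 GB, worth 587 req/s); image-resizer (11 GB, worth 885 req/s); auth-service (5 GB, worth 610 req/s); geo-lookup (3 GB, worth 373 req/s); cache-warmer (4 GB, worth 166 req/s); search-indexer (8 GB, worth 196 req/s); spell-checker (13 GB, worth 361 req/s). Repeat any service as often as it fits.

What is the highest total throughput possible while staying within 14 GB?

1729

By throughput per GB: geo-lookup 124.33, auth-service 122.00, image-resizer 80.45, feature-flag-service 41.93 lead.
A density-first pass picks 4×geo-lookup — 1492 at 12 GB.
The 3 GB tied up in geo-lookup is better spent on auth-service — total rises to 1729 (14 GB).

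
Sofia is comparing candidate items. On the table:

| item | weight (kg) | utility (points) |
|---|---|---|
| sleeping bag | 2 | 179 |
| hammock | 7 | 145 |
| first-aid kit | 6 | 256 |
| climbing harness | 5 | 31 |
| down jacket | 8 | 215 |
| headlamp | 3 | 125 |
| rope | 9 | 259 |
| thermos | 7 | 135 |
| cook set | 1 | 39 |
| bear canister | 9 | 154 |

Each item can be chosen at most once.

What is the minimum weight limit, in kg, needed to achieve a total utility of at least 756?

19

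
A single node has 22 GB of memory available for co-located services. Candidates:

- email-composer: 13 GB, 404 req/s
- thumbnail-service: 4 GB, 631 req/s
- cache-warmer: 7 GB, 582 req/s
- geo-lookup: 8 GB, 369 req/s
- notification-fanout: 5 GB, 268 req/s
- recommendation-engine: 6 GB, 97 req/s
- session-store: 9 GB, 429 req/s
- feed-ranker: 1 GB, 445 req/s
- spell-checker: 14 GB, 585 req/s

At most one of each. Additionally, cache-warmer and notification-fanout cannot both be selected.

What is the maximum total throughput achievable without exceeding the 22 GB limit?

Thumbnail-service + cache-warmer + session-store + feed-ranker uses 21 of the 22 GB and totals 2087.
The closest alternative, thumbnail-service + cache-warmer + geo-lookup + feed-ranker, reaches only 2027.

2087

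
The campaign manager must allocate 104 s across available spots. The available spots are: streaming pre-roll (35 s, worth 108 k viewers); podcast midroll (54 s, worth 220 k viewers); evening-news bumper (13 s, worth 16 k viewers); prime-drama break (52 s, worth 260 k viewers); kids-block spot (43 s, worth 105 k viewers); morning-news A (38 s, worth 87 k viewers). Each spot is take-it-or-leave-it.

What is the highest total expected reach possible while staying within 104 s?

384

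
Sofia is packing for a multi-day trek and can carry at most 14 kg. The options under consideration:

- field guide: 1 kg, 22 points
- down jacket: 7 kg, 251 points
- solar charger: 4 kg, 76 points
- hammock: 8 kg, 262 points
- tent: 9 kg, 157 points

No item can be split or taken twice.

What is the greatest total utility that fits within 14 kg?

360

Greedy by ratio would take field guide + down jacket + solar charger: 12 kg used, total 349.
The 7 kg tied up in down jacket is better spent on hammock — total rises to 360 (13 kg).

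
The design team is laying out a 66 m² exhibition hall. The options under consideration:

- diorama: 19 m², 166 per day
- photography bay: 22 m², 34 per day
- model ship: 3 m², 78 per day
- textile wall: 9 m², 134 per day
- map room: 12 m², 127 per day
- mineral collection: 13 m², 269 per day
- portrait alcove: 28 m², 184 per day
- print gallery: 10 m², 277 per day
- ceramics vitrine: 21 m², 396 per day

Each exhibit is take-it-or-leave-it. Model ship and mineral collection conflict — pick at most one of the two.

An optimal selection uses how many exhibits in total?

5

Best achievable expected visitors is 1203.
For example textile wall + map room + mineral collection + print gallery + ceramics vitrine achieves it, using 65 m².
Any selection reaching 1203 contains exactly 5 exhibits.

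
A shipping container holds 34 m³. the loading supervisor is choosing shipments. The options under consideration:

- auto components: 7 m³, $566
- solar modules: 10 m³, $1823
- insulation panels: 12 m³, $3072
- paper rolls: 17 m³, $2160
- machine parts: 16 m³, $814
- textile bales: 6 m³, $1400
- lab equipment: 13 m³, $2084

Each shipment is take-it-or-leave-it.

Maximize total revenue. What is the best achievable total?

6556

Filling by ratio: solar modules + insulation panels + textile bales for 6295, with 6 m³ left unused.
Dropping solar modules frees 10 m³; slotting in lab equipment (13 m³) lifts the total to 6556 at 31 m³.
Next best is solar modules + insulation panels + textile bales at 6295 (28 m³) — short by 261.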